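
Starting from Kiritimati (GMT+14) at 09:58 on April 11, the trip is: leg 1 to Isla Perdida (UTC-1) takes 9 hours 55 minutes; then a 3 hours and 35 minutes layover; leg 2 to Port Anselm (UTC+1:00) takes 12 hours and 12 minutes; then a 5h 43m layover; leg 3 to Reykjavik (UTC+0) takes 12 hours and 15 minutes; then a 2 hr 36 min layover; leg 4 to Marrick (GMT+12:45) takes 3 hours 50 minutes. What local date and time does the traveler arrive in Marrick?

Convert departure to UTC: 09:58 − 14:00 = 19:58 UTC on Apr 10.
Add 9 hours 55 minutes leg 1 → 05:53 UTC (Apr 11).
Add 3 hours 35 minutes layover in Isla Perdida → 09:28 UTC.
Add 12 hours and 12 minutes leg 2 → 21:40 UTC.
Add 5 hours 43 minutes layover in Port Anselm → 03:23 UTC (Apr 12).
Add 12 hours and 15 minutes leg 3 → 15:38 UTC.
Add 2 hours and 36 minutes layover in Reykjavik → 18:14 UTC.
Add 3 hours 50 minutes leg 4 → 22:04 UTC.
Marrick is UTC+12:45, so local arrival = 22:04 + 12:45 = 10:49 on Apr 13.

10:49 on Apr 13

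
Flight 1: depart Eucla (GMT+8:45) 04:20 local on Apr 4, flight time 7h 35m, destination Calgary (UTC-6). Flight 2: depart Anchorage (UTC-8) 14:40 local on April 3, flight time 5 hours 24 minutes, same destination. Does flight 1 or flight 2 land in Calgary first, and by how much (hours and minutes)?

Flight 1 in UTC: 04:20 − 8:45 = 19:35 on Apr 3.
+7 hours 35 minutes → arrive 03:10 UTC on Apr 4.
Flight 2 in UTC: 14:40 + 8:00 = 22:40 on Apr 3.
+5 hours 24 minutes → arrive 04:04 UTC on Apr 4.
Flight 1 lands earlier by 54 minutes.

the first, by 54 minutes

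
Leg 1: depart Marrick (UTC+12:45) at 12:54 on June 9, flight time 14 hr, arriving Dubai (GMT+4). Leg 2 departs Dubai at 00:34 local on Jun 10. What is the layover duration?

6 hours 25 minutes

Convert departure to UTC: 12:54 − 12:45 = 00:09 UTC on Jun 9.
Add 14 hours flight time → 14:09 UTC.
Dubai is UTC+4:00, so local arrival = 14:09 + 4:00 = 18:09 on Jun 9.
Layover = 00:34 − 18:09 (+1 day) = 6 hours 25 minutes.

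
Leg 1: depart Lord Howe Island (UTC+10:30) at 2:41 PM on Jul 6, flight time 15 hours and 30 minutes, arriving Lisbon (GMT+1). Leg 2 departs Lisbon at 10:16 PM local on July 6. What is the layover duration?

1 hour 35 minutes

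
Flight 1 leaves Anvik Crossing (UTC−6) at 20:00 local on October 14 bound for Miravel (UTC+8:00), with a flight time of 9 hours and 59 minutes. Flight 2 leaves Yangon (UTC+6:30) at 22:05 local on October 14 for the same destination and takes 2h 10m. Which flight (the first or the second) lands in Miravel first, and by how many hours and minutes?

the second, by 18 hours 14 minutes

Flight 1 in UTC: 20:00 + 6:00 = 02:00 on Oct 15.
+9 hours and 59 minutes → arrive 11:59 UTC on Oct 15.
Flight 2 in UTC: 22:05 − 6:30 = 15:35 on Oct 14.
+2 hours 10 minutes → arrive 17:45 UTC on Oct 14.
Flight 2 lands earlier by 18 hours 14 minutes.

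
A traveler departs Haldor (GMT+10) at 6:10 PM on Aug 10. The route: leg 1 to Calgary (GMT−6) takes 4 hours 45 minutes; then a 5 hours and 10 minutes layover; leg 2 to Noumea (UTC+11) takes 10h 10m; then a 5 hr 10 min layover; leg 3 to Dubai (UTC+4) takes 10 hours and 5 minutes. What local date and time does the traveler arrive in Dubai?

Convert departure to UTC: 6:10 PM − 10:00 = 8:10 AM UTC on Aug 10.
Add 4 hours and 45 minutes leg 1 → 12:55 PM UTC.
Add 5 hours 10 minutes layover in Calgary → 6:05 PM UTC.
Add 10 hours and 10 minutes leg 2 → 4:15 AM UTC (Aug 11).
Add 5 hours and 10 minutes layover in Noumea → 9:25 AM UTC.
Add 10 hours 5 minutes leg 3 → 7:30 PM UTC.
Dubai is UTC+4:00, so local arrival = 7:30 PM + 4:00 = 11:30 PM on Aug 11.

11:30 PM on August 11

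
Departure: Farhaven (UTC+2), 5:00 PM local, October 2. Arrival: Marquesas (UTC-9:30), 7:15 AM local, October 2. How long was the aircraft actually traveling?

1 hour 45 minutes

Departure in UTC: 5:00 PM − 2:00 = 3:00 PM on Oct 2.
Arrival in UTC: 7:15 AM + 9:30 = 4:45 PM on Oct 2.
Elapsed = 4:45 PM − 3:00 PM = 1 hour 45 minutes.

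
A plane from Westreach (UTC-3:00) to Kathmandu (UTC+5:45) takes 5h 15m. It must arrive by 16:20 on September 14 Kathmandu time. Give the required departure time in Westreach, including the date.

02:20 on September 14

Target arrival in UTC: 16:20 − 5:45 = 10:35 on Sep 14.
Subtract 5 hours and 15 minutes → departure 05:20 UTC on Sep 14.
Westreach is UTC−3:00: 05:20 − 3:00 = 02:20 on Sep 14.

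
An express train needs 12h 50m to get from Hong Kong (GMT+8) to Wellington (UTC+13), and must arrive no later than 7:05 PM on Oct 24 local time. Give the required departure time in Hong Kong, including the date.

Target arrival in UTC: 7:05 PM − 13:00 = 6:05 AM on Oct 24.
Subtract 12 hours and 50 minutes → departure 5:15 PM UTC on Oct 23.
Hong Kong is UTC+8:00: 5:15 PM + 8:00 = 1:15 AM on Oct 24.

1:15 AM on October 24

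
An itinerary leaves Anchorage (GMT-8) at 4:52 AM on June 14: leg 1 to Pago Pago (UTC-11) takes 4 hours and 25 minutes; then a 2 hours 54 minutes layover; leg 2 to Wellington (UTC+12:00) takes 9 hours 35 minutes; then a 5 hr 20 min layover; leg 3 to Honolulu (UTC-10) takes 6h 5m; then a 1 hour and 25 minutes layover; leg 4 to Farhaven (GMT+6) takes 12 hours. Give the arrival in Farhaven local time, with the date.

12:36 PM on June 16

Convert departure to UTC: 4:52 AM + 8:00 = 12:52 PM UTC on Jun 14.
Add 4 hours and 25 minutes leg 1 → 5:17 PM UTC.
Add 2 hours and 54 minutes layover in Pago Pago → 8:11 PM UTC.
Add 9 hours and 35 minutes leg 2 → 5:46 AM UTC (Jun 15).
Add 5 hours and 20 minutes layover in Wellington → 11:06 AM UTC.
Add 6 hours and 5 minutes leg 3 → 5:11 PM UTC.
Add 1 hour 25 minutes layover in Honolulu → 6:36 PM UTC.
Add 12 hours leg 4 → 6:36 AM UTC (Jun 16).
Farhaven is UTC+6:00, so local arrival = 6:36 AM + 6:00 = 12:36 PM on Jun 16.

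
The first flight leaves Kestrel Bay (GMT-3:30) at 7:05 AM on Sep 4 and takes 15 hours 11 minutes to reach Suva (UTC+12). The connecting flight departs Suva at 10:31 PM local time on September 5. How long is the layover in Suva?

8 hours 45 minutes

Convert departure to UTC: 7:05 AM + 3:30 = 10:35 AM UTC on Sep 4.
Add 15 hours 11 minutes flight time → 1:46 AM UTC (Sep 5).
Suva is UTC+12:00, so local arrival = 1:46 AM + 12:00 = 1:46 PM on Sep 5.
Layover = 10:31 PM − 1:46 PM = 8 hours 45 minutes.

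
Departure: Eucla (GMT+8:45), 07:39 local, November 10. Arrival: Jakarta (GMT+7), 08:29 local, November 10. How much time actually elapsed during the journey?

Departure in UTC: 07:39 − 8:45 = 22:54 on Nov 9.
Arrival in UTC: 08:29 − 7:00 = 01:29 on Nov 10.
Elapsed = 01:29 − 22:54 (+1 day) = 2 hours 35 minutes.

2 hours 35 minutes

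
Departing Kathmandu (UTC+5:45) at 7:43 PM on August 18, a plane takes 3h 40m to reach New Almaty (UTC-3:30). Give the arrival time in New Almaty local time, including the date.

Convert departure to UTC: 7:43 PM − 5:45 = 1:58 PM UTC on Aug 18.
Add 3 hours 40 minutes travel time → 5:38 PM UTC.
New Almaty is UTC−3:30, so local arrival = 5:38 PM − 3:30 = 2:08 PM on Aug 18.

2:08 PM on August 18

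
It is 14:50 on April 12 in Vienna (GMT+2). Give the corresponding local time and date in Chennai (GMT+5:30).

18:20 on April 12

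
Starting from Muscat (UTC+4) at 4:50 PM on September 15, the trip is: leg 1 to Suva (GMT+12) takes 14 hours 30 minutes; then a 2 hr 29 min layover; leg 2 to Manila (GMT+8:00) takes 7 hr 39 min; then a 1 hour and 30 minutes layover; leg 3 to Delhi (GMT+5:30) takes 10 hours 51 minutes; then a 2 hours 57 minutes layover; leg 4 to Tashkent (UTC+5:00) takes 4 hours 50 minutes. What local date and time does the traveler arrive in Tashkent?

Convert departure to UTC: 4:50 PM − 4:00 = 12:50 PM UTC on Sep 15.
Add 14 hours 30 minutes leg 1 → 3:20 AM UTC (Sep 16).
Add 2 hours and 29 minutes layover in Suva → 5:49 AM UTC.
Add 7 hours 39 minutes leg 2 → 1:28 PM UTC.
Add 1 hour 30 minutes layover in Manila → 2:58 PM UTC.
Add 10 hours 51 minutes leg 3 → 1:49 AM UTC (Sep 17).
Add 2 hours 57 minutes layover in Delhi → 4:46 AM UTC.
Add 4 hours 50 minutes leg 4 → 9:36 AM UTC.
Tashkent is UTC+5:00, so local arrival = 9:36 AM + 5:00 = 2:36 PM on Sep 17.

2:36 PM on Sep 17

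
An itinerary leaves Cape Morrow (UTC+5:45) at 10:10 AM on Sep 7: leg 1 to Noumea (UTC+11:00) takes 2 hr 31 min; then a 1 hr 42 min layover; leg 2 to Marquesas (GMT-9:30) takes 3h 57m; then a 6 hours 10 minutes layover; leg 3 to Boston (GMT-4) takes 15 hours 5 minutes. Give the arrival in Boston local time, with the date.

Convert departure to UTC: 10:10 AM − 5:45 = 4:25 AM UTC on Sep 7.
Add 2 hours 31 minutes leg 1 → 6:56 AM UTC.
Add 1 hour 42 minutes layover in Noumea → 8:38 AM UTC.
Add 3 hours and 57 minutes leg 2 → 12:35 PM UTC.
Add 6 hours and 10 minutes layover in Marquesas → 6:45 PM UTC.
Add 15 hours and 5 minutes leg 3 → 9:50 AM UTC (Sep 8).
Boston is UTC−4:00, so local arrival = 9:50 AM − 4:00 = 5:50 AM on Sep 8.

5:50 AM on September 8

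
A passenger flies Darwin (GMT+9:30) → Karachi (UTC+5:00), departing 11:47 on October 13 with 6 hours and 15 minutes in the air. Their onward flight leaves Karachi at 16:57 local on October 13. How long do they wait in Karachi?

3 hours 25 minutes

Convert departure to UTC: 11:47 − 9:30 = 02:17 UTC on Oct 13.
Add 6 hours and 15 minutes flight time → 08:32 UTC.
Karachi is UTC+5:00, so local arrival = 08:32 + 5:00 = 13:32 on Oct 13.
Layover = 16:57 − 13:32 = 3 hours 25 minutes.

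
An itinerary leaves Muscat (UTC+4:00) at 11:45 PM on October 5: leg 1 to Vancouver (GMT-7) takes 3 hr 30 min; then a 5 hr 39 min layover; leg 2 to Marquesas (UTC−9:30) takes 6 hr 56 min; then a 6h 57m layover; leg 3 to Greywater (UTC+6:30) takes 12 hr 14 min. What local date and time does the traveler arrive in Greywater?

Convert departure to UTC: 11:45 PM − 4:00 = 7:45 PM UTC on Oct 5.
Add 3 hours 30 minutes leg 1 → 11:15 PM UTC.
Add 5 hours and 39 minutes layover in Vancouver → 4:54 AM UTC (Oct 6).
Add 6 hours and 56 minutes leg 2 → 11:50 AM UTC.
Add 6 hours 57 minutes layover in Marquesas → 6:47 PM UTC.
Add 12 hours and 14 minutes leg 3 → 7:01 AM UTC (Oct 7).
Greywater is UTC+6:30, so local arrival = 7:01 AM + 6:30 = 1:31 PM on Oct 7.

1:31 PM on Oct 7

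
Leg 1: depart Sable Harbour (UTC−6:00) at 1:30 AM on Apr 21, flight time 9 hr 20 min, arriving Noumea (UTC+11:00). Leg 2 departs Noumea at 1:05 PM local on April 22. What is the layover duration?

Convert departure to UTC: 1:30 AM + 6:00 = 7:30 AM UTC on Apr 21.
Add 9 hours 20 minutes flight time → 4:50 PM UTC.
Noumea is UTC+11:00, so local arrival = 4:50 PM + 11:00 = 3:50 AM on Apr 22.
Layover = 1:05 PM − 3:50 AM = 9 hours 15 minutes.

9 hours 15 minutes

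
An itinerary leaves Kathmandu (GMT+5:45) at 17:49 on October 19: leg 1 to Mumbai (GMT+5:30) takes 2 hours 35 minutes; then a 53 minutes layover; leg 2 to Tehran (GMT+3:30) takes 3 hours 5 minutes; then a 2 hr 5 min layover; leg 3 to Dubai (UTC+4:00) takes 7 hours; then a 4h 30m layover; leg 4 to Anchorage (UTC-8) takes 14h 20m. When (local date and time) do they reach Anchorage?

14:32 on October 20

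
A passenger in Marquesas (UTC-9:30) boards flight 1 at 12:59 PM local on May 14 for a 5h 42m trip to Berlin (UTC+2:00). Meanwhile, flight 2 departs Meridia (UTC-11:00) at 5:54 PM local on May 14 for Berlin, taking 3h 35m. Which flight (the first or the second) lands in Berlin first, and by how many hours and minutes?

Flight 1 in UTC: 12:59 PM + 9:30 = 10:29 PM on May 14.
+5 hours and 42 minutes → arrive 4:11 AM UTC on May 15.
Flight 2 in UTC: 5:54 PM + 11:00 = 4:54 AM on May 15.
+3 hours 35 minutes → arrive 8:29 AM UTC on May 15.
Flight 1 lands earlier by 4 hours 18 minutes.

the first, by 4 hours 18 minutes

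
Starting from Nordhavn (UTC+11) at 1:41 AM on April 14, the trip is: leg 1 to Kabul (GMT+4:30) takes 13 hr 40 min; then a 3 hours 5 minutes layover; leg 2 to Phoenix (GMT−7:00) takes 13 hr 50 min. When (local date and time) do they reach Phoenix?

2:16 PM on Apr 14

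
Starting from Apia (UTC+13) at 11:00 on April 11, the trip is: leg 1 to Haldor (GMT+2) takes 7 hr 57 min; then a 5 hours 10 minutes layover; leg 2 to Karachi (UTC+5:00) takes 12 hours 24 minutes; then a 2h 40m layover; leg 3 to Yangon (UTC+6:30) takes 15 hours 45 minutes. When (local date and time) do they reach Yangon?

00:26 on April 13

Convert departure to UTC: 11:00 − 13:00 = 22:00 UTC on Apr 10.
Add 7 hours and 57 minutes leg 1 → 05:57 UTC (Apr 11).
Add 5 hours and 10 minutes layover in Haldor → 11:07 UTC.
Add 12 hours and 24 minutes leg 2 → 23:31 UTC.
Add 2 hours 40 minutes layover in Karachi → 02:11 UTC (Apr 12).
Add 15 hours and 45 minutes leg 3 → 17:56 UTC.
Yangon is UTC+6:30, so local arrival = 17:56 + 6:30 = 00:26 on Apr 13.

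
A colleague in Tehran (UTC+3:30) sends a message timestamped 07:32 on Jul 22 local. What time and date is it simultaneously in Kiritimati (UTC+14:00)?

In UTC: 07:32 − 3:30 = 04:02 on Jul 22.
Kiritimati is UTC+14:00: 04:02 + 14:00 = 18:02 on Jul 22.

18:02 on July 22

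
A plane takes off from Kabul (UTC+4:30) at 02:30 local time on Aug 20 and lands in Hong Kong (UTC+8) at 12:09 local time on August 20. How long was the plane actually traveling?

Departure in UTC: 02:30 − 4:30 = 22:00 on Aug 19.
Arrival in UTC: 12:09 − 8:00 = 04:09 on Aug 20.
Elapsed = 04:09 − 22:00 (+1 day) = 6 hours 9 minutes.

6 hours 9 minutes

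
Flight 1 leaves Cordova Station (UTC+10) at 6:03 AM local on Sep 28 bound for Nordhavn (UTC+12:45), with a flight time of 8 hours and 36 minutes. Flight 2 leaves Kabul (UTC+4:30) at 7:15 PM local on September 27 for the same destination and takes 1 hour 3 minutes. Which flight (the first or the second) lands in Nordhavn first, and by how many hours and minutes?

the second, by 12 hours 51 minutes

Flight 1 in UTC: 6:03 AM − 10:00 = 8:03 PM on Sep 27.
+8 hours and 36 minutes → arrive 4:39 AM UTC on Sep 28.
Flight 2 in UTC: 7:15 PM − 4:30 = 2:45 PM on Sep 27.
+1 hour and 3 minutes → arrive 3:48 PM UTC on Sep 27.
Flight 2 lands earlier by 12 hours 51 minutes.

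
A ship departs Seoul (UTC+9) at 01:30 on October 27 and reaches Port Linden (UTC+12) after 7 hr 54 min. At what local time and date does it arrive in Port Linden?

Port Linden is 3:00 ahead of Seoul.
After 7 hours and 54 minutes it is 09:24 in Seoul.
Shift by the zone difference: 09:24 + 3:00 = 12:24 on Oct 27 in Port Linden.

12:24 on October 27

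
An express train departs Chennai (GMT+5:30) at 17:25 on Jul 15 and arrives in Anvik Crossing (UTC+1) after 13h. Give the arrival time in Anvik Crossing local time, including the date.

Convert departure to UTC: 17:25 − 5:30 = 11:55 UTC on Jul 15.
Add 13 hours travel time → 00:55 UTC (Jul 16).
Anvik Crossing is UTC+1:00, so local arrival = 00:55 + 1:00 = 01:55 on Jul 16.

01:55 on July 16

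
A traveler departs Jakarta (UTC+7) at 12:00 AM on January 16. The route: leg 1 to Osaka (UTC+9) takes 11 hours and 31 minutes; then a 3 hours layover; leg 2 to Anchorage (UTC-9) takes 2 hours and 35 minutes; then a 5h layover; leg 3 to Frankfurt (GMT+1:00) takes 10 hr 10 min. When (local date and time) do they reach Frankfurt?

2:16 AM on January 17

Convert departure to UTC: 12:00 AM − 7:00 = 5:00 PM UTC on Jan 15.
Add 11 hours and 31 minutes leg 1 → 4:31 AM UTC (Jan 16).
Add 3 hours layover in Osaka → 7:31 AM UTC.
Add 2 hours and 35 minutes leg 2 → 10:06 AM UTC.
Add 5 hours layover in Anchorage → 3:06 PM UTC.
Add 10 hours 10 minutes leg 3 → 1:16 AM UTC (Jan 17).
Frankfurt is UTC+1:00, so local arrival = 1:16 AM + 1:00 = 2:16 AM on Jan 17.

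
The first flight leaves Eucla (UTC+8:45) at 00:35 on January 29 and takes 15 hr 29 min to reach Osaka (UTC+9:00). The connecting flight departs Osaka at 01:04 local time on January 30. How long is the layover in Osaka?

8 hours 45 minutes

Convert departure to UTC: 00:35 − 8:45 = 15:50 UTC on Jan 28.
Add 15 hours and 29 minutes flight time → 07:19 UTC (Jan 29).
Osaka is UTC+9:00, so local arrival = 07:19 + 9:00 = 16:19 on Jan 29.
Layover = 01:04 − 16:19 (+1 day) = 8 hours 45 minutes.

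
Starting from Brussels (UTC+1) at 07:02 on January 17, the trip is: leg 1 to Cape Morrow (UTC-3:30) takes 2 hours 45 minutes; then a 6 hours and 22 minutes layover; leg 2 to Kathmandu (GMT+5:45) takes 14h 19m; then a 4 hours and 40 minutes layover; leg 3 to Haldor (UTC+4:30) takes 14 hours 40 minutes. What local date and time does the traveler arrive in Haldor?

05:18 on January 19

Convert departure to UTC: 07:02 − 1:00 = 06:02 UTC on Jan 17.
Add 2 hours and 45 minutes leg 1 → 08:47 UTC.
Add 6 hours and 22 minutes layover in Cape Morrow → 15:09 UTC.
Add 14 hours 19 minutes leg 2 → 05:28 UTC (Jan 18).
Add 4 hours 40 minutes layover in Kathmandu → 10:08 UTC.
Add 14 hours and 40 minutes leg 3 → 00:48 UTC (Jan 19).
Haldor is UTC+4:30, so local arrival = 00:48 + 4:30 = 05:18 on Jan 19.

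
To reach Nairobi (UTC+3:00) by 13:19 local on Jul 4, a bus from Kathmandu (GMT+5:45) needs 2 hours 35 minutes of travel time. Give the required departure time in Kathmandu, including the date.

Target arrival in UTC: 13:19 − 3:00 = 10:19 on Jul 4.
Subtract 2 hours 35 minutes → departure 07:44 UTC on Jul 4.
Kathmandu is UTC+5:45: 07:44 + 5:45 = 13:29 on Jul 4.

13:29 on July 4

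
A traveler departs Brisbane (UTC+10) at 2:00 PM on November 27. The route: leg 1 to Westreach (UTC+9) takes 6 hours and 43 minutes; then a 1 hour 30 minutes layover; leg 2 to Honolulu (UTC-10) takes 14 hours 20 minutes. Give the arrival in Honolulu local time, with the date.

Convert departure to UTC: 2:00 PM − 10:00 = 4:00 AM UTC on Nov 27.
Add 6 hours and 43 minutes leg 1 → 10:43 AM UTC.
Add 1 hour 30 minutes layover in Westreach → 12:13 PM UTC.
Add 14 hours 20 minutes leg 2 → 2:33 AM UTC (Nov 28).
Honolulu is UTC−10:00, so local arrival = 2:33 AM − 10:00 = 4:33 PM on Nov 27.

4:33 PM on November 27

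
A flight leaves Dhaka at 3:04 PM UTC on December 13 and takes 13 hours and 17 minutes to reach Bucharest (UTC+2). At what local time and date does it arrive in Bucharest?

Departure is given in UTC: 3:04 PM on Dec 13.
Add 13 hours 17 minutes → 4:21 AM UTC (Dec 14).
Bucharest is UTC+2:00: 4:21 AM + 2:00 = 6:21 AM on Dec 14.

6:21 AM on December 14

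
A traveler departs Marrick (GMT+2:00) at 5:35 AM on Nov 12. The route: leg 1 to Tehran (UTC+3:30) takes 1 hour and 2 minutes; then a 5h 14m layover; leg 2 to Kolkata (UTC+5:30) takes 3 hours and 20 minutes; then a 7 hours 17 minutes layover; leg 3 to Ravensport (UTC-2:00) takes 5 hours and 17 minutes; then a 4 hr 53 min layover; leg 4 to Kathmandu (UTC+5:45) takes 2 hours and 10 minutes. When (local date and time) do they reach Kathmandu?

2:33 PM on November 13

Convert departure to UTC: 5:35 AM − 2:00 = 3:35 AM UTC on Nov 12.
Add 1 hour 2 minutes leg 1 → 4:37 AM UTC.
Add 5 hours 14 minutes layover in Tehran → 9:51 AM UTC.
Add 3 hours and 20 minutes leg 2 → 1:11 PM UTC.
Add 7 hours 17 minutes layover in Kolkata → 8:28 PM UTC.
Add 5 hours and 17 minutes leg 3 → 1:45 AM UTC (Nov 13).
Add 4 hours 53 minutes layover in Ravensport → 6:38 AM UTC.
Add 2 hours 10 minutes leg 4 → 8:48 AM UTC.
Kathmandu is UTC+5:45, so local arrival = 8:48 AM + 5:45 = 2:33 PM on Nov 13.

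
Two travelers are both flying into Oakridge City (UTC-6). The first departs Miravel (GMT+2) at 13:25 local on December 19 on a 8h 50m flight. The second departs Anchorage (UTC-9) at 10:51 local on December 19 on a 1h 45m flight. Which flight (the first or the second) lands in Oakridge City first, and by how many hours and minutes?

Flight 1 in UTC: 13:25 − 2:00 = 11:25 on Dec 19.
+8 hours 50 minutes → arrive 20:15 UTC on Dec 19.
Flight 2 in UTC: 10:51 + 9:00 = 19:51 on Dec 19.
+1 hour 45 minutes → arrive 21:36 UTC on Dec 19.
Flight 1 lands earlier by 1 hour 21 minutes.

the first, by 1 hour 21 minutes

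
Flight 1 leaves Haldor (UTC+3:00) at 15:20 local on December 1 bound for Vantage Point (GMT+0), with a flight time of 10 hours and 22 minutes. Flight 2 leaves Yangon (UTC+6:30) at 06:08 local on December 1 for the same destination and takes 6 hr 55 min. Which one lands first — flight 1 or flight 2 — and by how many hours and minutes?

the second, by 16 hours 9 minutes

Flight 1 in UTC: 15:20 − 3:00 = 12:20 on Dec 1.
+10 hours and 22 minutes → arrive 22:42 UTC on Dec 1.
Flight 2 in UTC: 06:08 − 6:30 = 23:38 on Nov 30.
+6 hours 55 minutes → arrive 06:33 UTC on Dec 1.
Flight 2 lands earlier by 16 hours 9 minutes.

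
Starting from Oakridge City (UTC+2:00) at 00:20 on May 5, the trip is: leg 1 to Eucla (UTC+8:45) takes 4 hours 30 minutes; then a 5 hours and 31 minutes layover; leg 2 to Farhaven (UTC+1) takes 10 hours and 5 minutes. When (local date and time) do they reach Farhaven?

19:26 on May 5

Convert departure to UTC: 00:20 − 2:00 = 22:20 UTC on May 4.
Add 4 hours and 30 minutes leg 1 → 02:50 UTC (May 5).
Add 5 hours and 31 minutes layover in Eucla → 08:21 UTC.
Add 10 hours 5 minutes leg 2 → 18:26 UTC.
Farhaven is UTC+1:00, so local arrival = 18:26 + 1:00 = 19:26 on May 5.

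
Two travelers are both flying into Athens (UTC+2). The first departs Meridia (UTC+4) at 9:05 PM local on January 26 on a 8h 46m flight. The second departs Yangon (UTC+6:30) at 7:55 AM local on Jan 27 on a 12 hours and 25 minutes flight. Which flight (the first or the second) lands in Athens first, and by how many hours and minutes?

the first, by 11 hours 59 minutes

Flight 1 in UTC: 9:05 PM − 4:00 = 5:05 PM on Jan 26.
+8 hours 46 minutes → arrive 1:51 AM UTC on Jan 27.
Flight 2 in UTC: 7:55 AM − 6:30 = 1:25 AM on Jan 27.
+12 hours and 25 minutes → arrive 1:50 PM UTC on Jan 27.
Flight 1 lands earlier by 11 hours 59 minutes.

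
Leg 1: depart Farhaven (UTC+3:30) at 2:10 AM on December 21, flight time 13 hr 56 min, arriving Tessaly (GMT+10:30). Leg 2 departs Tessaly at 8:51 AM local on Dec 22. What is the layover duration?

9 hours 45 minutes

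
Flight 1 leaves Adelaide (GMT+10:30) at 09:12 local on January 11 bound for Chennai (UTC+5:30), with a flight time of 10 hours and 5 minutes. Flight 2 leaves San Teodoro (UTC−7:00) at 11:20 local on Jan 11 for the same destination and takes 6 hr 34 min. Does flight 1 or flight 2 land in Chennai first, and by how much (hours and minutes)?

Flight 1 in UTC: 09:12 − 10:30 = 22:42 on Jan 10.
+10 hours 5 minutes → arrive 08:47 UTC on Jan 11.
Flight 2 in UTC: 11:20 + 7:00 = 18:20 on Jan 11.
+6 hours 34 minutes → arrive 00:54 UTC on Jan 12.
Flight 1 lands earlier by 16 hours 7 minutes.

the first, by 16 hours 7 minutes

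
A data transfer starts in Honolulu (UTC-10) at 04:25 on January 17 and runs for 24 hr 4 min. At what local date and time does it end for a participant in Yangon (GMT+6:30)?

20:59 on January 18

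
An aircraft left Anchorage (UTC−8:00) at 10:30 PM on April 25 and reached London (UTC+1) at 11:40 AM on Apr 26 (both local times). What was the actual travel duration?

4 hours 10 minutes

Departure in UTC: 10:30 PM + 8:00 = 6:30 AM on Apr 26.
Arrival in UTC: 11:40 AM − 1:00 = 10:40 AM on Apr 26.
Elapsed = 10:40 AM − 6:30 AM = 4 hours 10 minutes.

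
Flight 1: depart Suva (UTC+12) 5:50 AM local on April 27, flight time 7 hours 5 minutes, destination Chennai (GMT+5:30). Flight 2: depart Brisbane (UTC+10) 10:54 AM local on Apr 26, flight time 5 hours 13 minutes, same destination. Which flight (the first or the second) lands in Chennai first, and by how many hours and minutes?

Flight 1 in UTC: 5:50 AM − 12:00 = 5:50 PM on Apr 26.
+7 hours and 5 minutes → arrive 12:55 AM UTC on Apr 27.
Flight 2 in UTC: 10:54 AM − 10:00 = 12:54 AM on Apr 26.
+5 hours and 13 minutes → arrive 6:07 AM UTC on Apr 26.
Flight 2 lands earlier by 18 hours 48 minutes.

the second, by 18 hours 48 minutes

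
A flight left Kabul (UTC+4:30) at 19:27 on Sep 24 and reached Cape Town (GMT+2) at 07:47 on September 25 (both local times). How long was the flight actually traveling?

Cape Town is 2:30 behind Kabul.
Clock-face elapsed time (ignoring zones) is 12 hours 20 minutes.
Actual elapsed = 12 hours 20 minutes + 2:30 = 14 hours 50 minutes.

14 hours 50 minutes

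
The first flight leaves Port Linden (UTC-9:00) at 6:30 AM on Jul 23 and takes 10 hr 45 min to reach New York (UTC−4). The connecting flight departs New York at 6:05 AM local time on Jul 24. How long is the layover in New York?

7 hours 50 minutes

Convert departure to UTC: 6:30 AM + 9:00 = 3:30 PM UTC on Jul 23.
Add 10 hours and 45 minutes flight time → 2:15 AM UTC (Jul 24).
New York is UTC−4:00, so local arrival = 2:15 AM − 4:00 = 10:15 PM on Jul 23.
Layover = 6:05 AM − 10:15 PM (+1 day) = 7 hours 50 minutes.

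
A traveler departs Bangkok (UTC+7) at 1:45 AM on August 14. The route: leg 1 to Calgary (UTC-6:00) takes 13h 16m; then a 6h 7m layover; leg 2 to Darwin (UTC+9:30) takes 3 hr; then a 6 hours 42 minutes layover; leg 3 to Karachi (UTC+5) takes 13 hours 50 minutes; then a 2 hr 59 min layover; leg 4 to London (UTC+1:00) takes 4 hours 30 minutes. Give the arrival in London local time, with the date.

10:09 PM on August 15

Convert departure to UTC: 1:45 AM − 7:00 = 6:45 PM UTC on Aug 13.
Add 13 hours 16 minutes leg 1 → 8:01 AM UTC (Aug 14).
Add 6 hours 7 minutes layover in Calgary → 2:08 PM UTC.
Add 3 hours leg 2 → 5:08 PM UTC.
Add 6 hours and 42 minutes layover in Darwin → 11:50 PM UTC.
Add 13 hours 50 minutes leg 3 → 1:40 PM UTC (Aug 15).
Add 2 hours and 59 minutes layover in Karachi → 4:39 PM UTC.
Add 4 hours and 30 minutes leg 4 → 9:09 PM UTC.
London is UTC+1:00, so local arrival = 9:09 PM + 1:00 = 10:09 PM on Aug 15.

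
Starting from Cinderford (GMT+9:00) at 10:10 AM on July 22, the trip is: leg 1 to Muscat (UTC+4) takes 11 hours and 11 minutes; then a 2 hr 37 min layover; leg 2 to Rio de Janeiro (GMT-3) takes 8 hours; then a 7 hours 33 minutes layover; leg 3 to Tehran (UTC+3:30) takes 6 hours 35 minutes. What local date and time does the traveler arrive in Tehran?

4:36 PM on July 23

Convert departure to UTC: 10:10 AM − 9:00 = 1:10 AM UTC on Jul 22.
Add 11 hours and 11 minutes leg 1 → 12:21 PM UTC.
Add 2 hours and 37 minutes layover in Muscat → 2:58 PM UTC.
Add 8 hours leg 2 → 10:58 PM UTC.
Add 7 hours and 33 minutes layover in Rio de Janeiro → 6:31 AM UTC (Jul 23).
Add 6 hours 35 minutes leg 3 → 1:06 PM UTC.
Tehran is UTC+3:30, so local arrival = 1:06 PM + 3:30 = 4:36 PM on Jul 23.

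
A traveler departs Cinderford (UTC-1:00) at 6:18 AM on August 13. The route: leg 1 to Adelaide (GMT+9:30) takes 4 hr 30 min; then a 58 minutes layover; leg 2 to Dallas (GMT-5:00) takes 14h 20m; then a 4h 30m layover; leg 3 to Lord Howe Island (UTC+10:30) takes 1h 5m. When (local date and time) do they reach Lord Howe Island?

7:11 PM on Aug 14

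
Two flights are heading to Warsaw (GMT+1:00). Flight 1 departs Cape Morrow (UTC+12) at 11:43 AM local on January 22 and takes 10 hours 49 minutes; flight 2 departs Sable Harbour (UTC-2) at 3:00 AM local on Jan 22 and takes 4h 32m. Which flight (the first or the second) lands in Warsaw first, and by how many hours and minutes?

Flight 1 in UTC: 11:43 AM − 12:00 = 11:43 PM on Jan 21.
+10 hours and 49 minutes → arrive 10:32 AM UTC on Jan 22.
Flight 2 in UTC: 3:00 AM + 2:00 = 5:00 AM on Jan 22.
+4 hours 32 minutes → arrive 9:32 AM UTC on Jan 22.
Flight 2 lands earlier by 1 hour.

the second, by 1 hour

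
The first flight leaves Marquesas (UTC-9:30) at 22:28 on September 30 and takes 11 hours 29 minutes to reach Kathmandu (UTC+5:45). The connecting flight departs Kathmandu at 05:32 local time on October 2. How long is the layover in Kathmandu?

Convert departure to UTC: 22:28 + 9:30 = 07:58 UTC on Oct 1.
Add 11 hours and 29 minutes flight time → 19:27 UTC.
Kathmandu is UTC+5:45, so local arrival = 19:27 + 5:45 = 01:12 on Oct 2.
Layover = 05:32 − 01:12 = 4 hours 20 minutes.

4 hours 20 minutes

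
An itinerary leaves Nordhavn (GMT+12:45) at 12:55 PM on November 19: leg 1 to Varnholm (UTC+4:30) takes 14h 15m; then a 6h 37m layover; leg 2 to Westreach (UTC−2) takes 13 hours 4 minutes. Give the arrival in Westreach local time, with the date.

8:06 AM on November 20

Convert departure to UTC: 12:55 PM − 12:45 = 12:10 AM UTC on Nov 19.
Add 14 hours and 15 minutes leg 1 → 2:25 PM UTC.
Add 6 hours 37 minutes layover in Varnholm → 9:02 PM UTC.
Add 13 hours 4 minutes leg 2 → 10:06 AM UTC (Nov 20).
Westreach is UTC−2:00, so local arrival = 10:06 AM − 2:00 = 8:06 AM on Nov 20.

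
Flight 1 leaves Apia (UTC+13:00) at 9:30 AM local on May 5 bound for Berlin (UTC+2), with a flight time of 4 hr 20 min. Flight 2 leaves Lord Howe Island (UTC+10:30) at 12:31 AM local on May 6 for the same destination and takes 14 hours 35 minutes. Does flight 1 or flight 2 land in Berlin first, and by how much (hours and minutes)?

the first, by 27 hours 46 minutes

Flight 1 in UTC: 9:30 AM − 13:00 = 8:30 PM on May 4.
+4 hours 20 minutes → arrive 12:50 AM UTC on May 5.
Flight 2 in UTC: 12:31 AM − 10:30 = 2:01 PM on May 5.
+14 hours 35 minutes → arrive 4:36 AM UTC on May 6.
Flight 1 lands earlier by 27 hours 46 minutes.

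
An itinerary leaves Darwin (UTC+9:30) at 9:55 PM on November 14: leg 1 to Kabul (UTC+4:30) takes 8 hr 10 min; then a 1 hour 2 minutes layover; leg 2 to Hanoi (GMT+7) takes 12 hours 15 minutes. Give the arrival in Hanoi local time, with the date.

Convert departure to UTC: 9:55 PM − 9:30 = 12:25 PM UTC on Nov 14.
Add 8 hours and 10 minutes leg 1 → 8:35 PM UTC.
Add 1 hour and 2 minutes layover in Kabul → 9:37 PM UTC.
Add 12 hours 15 minutes leg 2 → 9:52 AM UTC (Nov 15).
Hanoi is UTC+7:00, so local arrival = 9:52 AM + 7:00 = 4:52 PM on Nov 15.

4:52 PM on Nov 15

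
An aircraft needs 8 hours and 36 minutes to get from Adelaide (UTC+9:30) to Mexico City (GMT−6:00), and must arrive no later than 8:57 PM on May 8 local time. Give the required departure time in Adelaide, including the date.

3:51 AM on May 9

Target arrival in UTC: 8:57 PM + 6:00 = 2:57 AM on May 9.
Subtract 8 hours 36 minutes → departure 6:21 PM UTC on May 8.
Adelaide is UTC+9:30: 6:21 PM + 9:30 = 3:51 AM on May 9.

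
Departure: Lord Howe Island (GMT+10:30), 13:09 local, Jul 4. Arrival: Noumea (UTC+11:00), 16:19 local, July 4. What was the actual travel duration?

Departure in UTC: 13:09 − 10:30 = 02:39 on Jul 4.
Arrival in UTC: 16:19 − 11:00 = 05:19 on Jul 4.
Elapsed = 05:19 − 02:39 = 2 hours 40 minutes.

2 hours 40 minutes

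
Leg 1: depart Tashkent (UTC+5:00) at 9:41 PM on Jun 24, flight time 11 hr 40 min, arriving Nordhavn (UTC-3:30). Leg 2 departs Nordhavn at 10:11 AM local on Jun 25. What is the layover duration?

Convert departure to UTC: 9:41 PM − 5:00 = 4:41 PM UTC on Jun 24.
Add 11 hours and 40 minutes flight time → 4:21 AM UTC (Jun 25).
Nordhavn is UTC−3:30, so local arrival = 4:21 AM − 3:30 = 12:51 AM on Jun 25.
Layover = 10:11 AM − 12:51 AM = 9 hours 20 minutes.

9 hours 20 minutes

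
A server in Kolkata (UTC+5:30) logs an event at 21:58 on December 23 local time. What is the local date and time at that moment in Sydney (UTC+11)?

In UTC: 21:58 − 5:30 = 16:28 on Dec 23.
Sydney is UTC+11:00: 16:28 + 11:00 = 03:28 on Dec 24.

03:28 on December 24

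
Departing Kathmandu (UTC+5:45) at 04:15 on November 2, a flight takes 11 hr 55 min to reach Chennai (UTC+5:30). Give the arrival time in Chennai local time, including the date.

Convert departure to UTC: 04:15 − 5:45 = 22:30 UTC on Nov 1.
Add 11 hours and 55 minutes travel time → 10:25 UTC (Nov 2).
Chennai is UTC+5:30, so local arrival = 10:25 + 5:30 = 15:55 on Nov 2.

15:55 on November 2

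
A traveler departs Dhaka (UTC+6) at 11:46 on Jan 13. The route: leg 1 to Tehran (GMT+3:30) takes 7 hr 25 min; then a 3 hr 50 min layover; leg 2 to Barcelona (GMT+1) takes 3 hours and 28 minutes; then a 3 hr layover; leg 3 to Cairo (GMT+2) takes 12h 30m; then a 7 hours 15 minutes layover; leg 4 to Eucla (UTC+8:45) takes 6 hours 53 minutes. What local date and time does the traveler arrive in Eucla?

10:52 on Jan 15

Convert departure to UTC: 11:46 − 6:00 = 05:46 UTC on Jan 13.
Add 7 hours 25 minutes leg 1 → 13:11 UTC.
Add 3 hours and 50 minutes layover in Tehran → 17:01 UTC.
Add 3 hours and 28 minutes leg 2 → 20:29 UTC.
Add 3 hours layover in Barcelona → 23:29 UTC.
Add 12 hours and 30 minutes leg 3 → 11:59 UTC (Jan 14).
Add 7 hours 15 minutes layover in Cairo → 19:14 UTC.
Add 6 hours and 53 minutes leg 4 → 02:07 UTC (Jan 15).
Eucla is UTC+8:45, so local arrival = 02:07 + 8:45 = 10:52 on Jan 15.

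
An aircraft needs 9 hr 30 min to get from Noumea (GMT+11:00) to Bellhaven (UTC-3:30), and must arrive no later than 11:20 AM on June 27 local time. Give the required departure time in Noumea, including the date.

Target arrival in UTC: 11:20 AM + 3:30 = 2:50 PM on Jun 27.
Subtract 9 hours 30 minutes → departure 5:20 AM UTC on Jun 27.
Noumea is UTC+11:00: 5:20 AM + 11:00 = 4:20 PM on Jun 27.

4:20 PM on June 27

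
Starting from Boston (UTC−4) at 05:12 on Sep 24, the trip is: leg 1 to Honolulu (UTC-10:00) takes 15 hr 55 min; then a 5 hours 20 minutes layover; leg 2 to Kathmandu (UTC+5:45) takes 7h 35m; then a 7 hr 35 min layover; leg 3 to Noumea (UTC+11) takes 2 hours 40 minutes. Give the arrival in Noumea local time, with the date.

11:17 on Sep 26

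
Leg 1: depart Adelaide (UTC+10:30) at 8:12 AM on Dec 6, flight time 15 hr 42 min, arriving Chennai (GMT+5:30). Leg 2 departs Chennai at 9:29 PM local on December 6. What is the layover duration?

2 hours 35 minutes

Convert departure to UTC: 8:12 AM − 10:30 = 9:42 PM UTC on Dec 5.
Add 15 hours and 42 minutes flight time → 1:24 PM UTC (Dec 6).
Chennai is UTC+5:30, so local arrival = 1:24 PM + 5:30 = 6:54 PM on Dec 6.
Layover = 9:29 PM − 6:54 PM = 2 hours 35 minutes.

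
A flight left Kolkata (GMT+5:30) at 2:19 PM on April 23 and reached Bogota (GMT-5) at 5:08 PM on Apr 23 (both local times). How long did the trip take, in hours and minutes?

13 hours 19 minutes

Departure in UTC: 2:19 PM − 5:30 = 8:49 AM on Apr 23.
Arrival in UTC: 5:08 PM + 5:00 = 10:08 PM on Apr 23.
Elapsed = 10:08 PM − 8:49 AM = 13 hours 19 minutes.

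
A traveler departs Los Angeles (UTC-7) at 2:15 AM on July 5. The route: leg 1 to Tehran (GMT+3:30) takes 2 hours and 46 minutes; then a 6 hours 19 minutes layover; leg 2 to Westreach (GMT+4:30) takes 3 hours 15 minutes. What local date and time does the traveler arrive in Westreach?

Convert departure to UTC: 2:15 AM + 7:00 = 9:15 AM UTC on Jul 5.
Add 2 hours 46 minutes leg 1 → 12:01 PM UTC.
Add 6 hours and 19 minutes layover in Tehran → 6:20 PM UTC.
Add 3 hours and 15 minutes leg 2 → 9:35 PM UTC.
Westreach is UTC+4:30, so local arrival = 9:35 PM + 4:30 = 2:05 AM on Jul 6.

2:05 AM on July 6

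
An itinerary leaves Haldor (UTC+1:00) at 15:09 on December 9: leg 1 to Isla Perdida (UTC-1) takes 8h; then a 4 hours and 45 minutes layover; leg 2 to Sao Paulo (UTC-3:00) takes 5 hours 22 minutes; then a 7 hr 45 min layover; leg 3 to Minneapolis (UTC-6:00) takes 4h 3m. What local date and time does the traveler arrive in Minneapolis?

Convert departure to UTC: 15:09 − 1:00 = 14:09 UTC on Dec 9.
Add 8 hours leg 1 → 22:09 UTC.
Add 4 hours and 45 minutes layover in Isla Perdida → 02:54 UTC (Dec 10).
Add 5 hours and 22 minutes leg 2 → 08:16 UTC.
Add 7 hours and 45 minutes layover in Sao Paulo → 16:01 UTC.
Add 4 hours and 3 minutes leg 3 → 20:04 UTC.
Minneapolis is UTC−6:00, so local arrival = 20:04 − 6:00 = 14:04 on Dec 10.

14:04 on December 10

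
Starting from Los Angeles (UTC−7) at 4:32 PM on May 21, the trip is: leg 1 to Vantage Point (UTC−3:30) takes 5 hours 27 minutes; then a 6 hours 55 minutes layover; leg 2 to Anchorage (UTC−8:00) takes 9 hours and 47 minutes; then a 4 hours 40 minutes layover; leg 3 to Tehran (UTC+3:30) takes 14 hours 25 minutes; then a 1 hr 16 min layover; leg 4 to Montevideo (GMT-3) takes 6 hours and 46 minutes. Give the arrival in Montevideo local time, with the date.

9:48 PM on May 23

Convert departure to UTC: 4:32 PM + 7:00 = 11:32 PM UTC on May 21.
Add 5 hours and 27 minutes leg 1 → 4:59 AM UTC (May 22).
Add 6 hours 55 minutes layover in Vantage Point → 11:54 AM UTC.
Add 9 hours 47 minutes leg 2 → 9:41 PM UTC.
Add 4 hours 40 minutes layover in Anchorage → 2:21 AM UTC (May 23).
Add 14 hours and 25 minutes leg 3 → 4:46 PM UTC.
Add 1 hour 16 minutes layover in Tehran → 6:02 PM UTC.
Add 6 hours and 46 minutes leg 4 → 12:48 AM UTC (May 24).
Montevideo is UTC−3:00, so local arrival = 12:48 AM − 3:00 = 9:48 PM on May 23.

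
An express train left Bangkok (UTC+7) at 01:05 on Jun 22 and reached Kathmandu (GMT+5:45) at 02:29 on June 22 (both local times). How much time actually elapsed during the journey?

Departure in UTC: 01:05 − 7:00 = 18:05 on Jun 21.
Arrival in UTC: 02:29 − 5:45 = 20:44 on Jun 21.
Elapsed = 20:44 − 18:05 = 2 hours 39 minutes.

2 hours 39 minutes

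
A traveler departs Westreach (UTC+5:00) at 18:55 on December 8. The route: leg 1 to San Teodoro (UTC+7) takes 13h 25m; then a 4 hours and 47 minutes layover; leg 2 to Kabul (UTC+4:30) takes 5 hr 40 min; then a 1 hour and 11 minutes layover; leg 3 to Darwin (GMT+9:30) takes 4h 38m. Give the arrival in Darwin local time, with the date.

05:06 on December 10

Convert departure to UTC: 18:55 − 5:00 = 13:55 UTC on Dec 8.
Add 13 hours 25 minutes leg 1 → 03:20 UTC (Dec 9).
Add 4 hours and 47 minutes layover in San Teodoro → 08:07 UTC.
Add 5 hours and 40 minutes leg 2 → 13:47 UTC.
Add 1 hour 11 minutes layover in Kabul → 14:58 UTC.
Add 4 hours and 38 minutes leg 3 → 19:36 UTC.
Darwin is UTC+9:30, so local arrival = 19:36 + 9:30 = 05:06 on Dec 10.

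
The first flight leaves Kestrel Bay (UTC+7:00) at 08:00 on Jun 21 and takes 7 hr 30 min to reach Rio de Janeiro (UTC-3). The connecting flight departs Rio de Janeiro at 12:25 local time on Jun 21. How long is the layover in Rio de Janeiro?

6 hours 55 minutes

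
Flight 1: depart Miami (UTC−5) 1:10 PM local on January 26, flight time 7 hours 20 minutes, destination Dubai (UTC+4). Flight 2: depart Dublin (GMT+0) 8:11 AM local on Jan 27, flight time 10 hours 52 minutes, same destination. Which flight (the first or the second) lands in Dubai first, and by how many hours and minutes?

the first, by 17 hours 33 minutes

Flight 1 in UTC: 1:10 PM + 5:00 = 6:10 PM on Jan 26.
+7 hours and 20 minutes → arrive 1:30 AM UTC on Jan 27.
Flight 2 departs at 8:11 AM UTC (Jan 27).
+10 hours 52 minutes → arrive 7:03 PM UTC on Jan 27.
Flight 1 lands earlier by 17 hours 33 minutes.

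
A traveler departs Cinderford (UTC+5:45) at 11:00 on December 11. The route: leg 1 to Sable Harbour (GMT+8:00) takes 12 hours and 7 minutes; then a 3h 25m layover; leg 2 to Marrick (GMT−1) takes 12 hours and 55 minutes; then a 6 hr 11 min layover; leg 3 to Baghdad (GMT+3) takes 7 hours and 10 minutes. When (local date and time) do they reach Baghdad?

02:03 on December 13

Convert departure to UTC: 11:00 − 5:45 = 05:15 UTC on Dec 11.
Add 12 hours 7 minutes leg 1 → 17:22 UTC.
Add 3 hours and 25 minutes layover in Sable Harbour → 20:47 UTC.
Add 12 hours 55 minutes leg 2 → 09:42 UTC (Dec 12).
Add 6 hours 11 minutes layover in Marrick → 15:53 UTC.
Add 7 hours and 10 minutes leg 3 → 23:03 UTC.
Baghdad is UTC+3:00, so local arrival = 23:03 + 3:00 = 02:03 on Dec 13.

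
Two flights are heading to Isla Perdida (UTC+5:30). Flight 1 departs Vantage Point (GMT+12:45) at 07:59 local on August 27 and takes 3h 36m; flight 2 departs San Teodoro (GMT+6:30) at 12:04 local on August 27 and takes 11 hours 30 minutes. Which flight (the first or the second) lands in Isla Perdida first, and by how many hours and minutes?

the first, by 18 hours 14 minutes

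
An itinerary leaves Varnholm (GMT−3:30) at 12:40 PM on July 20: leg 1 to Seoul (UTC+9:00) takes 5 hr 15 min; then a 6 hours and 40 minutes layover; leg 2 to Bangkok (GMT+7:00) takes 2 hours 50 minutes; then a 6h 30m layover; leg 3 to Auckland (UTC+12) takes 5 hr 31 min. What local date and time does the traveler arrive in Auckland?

6:56 AM on July 22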